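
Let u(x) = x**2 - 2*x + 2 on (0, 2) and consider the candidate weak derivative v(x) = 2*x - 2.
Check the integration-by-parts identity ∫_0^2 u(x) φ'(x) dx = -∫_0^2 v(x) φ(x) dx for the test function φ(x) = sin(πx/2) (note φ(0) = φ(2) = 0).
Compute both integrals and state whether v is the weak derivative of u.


LHS = 0, RHS = 0. Yes, v = u' weakly.

u(x) = x**2 - 2*x + 2, classical derivative u'(x) = 2*x - 2.
φ(x) = sin(πx/2), so φ'(x) = π*cos(π*x/2)/2.
Note φ(0) = φ(2) = 0, so the boundary term u·φ vanishes.
LHS = ∫_0^2 u(x) φ'(x) dx = ∫_0^2 (π*x^2*cos(π*x/2)/2 - π*x*cos(π*x/2) + π*cos(π*x/2)) dx. Term by term:
  ∫_0^2 π*cos(π*x/2) dx = 0;  ∫_0^2 π*x^2*cos(π*x/2)/2 dx = -8/π;  ∫_0^2 -π*x*cos(π*x/2) dx = 8/π.
Sum: 0 − 8/π + 8/π = 0.
So LHS = 0.
∫_0^2 v(x) φ(x) dx = ∫_0^2 (2*x*sin(π*x/2) - 2*sin(π*x/2)) dx. Term by term:
  ∫_0^2 -2*sin(π*x/2) dx = -8/π;  ∫_0^2 2*x*sin(π*x/2) dx = 8/π.
Sum: -8/π + 8/π = 0.
So RHS = -∫_0^2 v(x) φ(x) dx = 0.
LHS = RHS, so the identity holds for this test φ.
Moreover u is smooth here and v(x) = u'(x) = 2*x - 2 pointwise, so the identity holds for every test function. Hence v is the weak derivative of u.


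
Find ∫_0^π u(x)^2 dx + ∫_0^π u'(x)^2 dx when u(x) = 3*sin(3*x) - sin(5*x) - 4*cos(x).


||u||_{H^1(0,π)}^2 = 74*π

u'(x) = 4*sin(x) + 9*cos(3*x) - 5*cos(5*x).
Expand u² and (u')² and integrate term by term on (0, π), using: for integers n ≥ 1, ∫_0^π sin²(nx) dx = ∫_0^π cos²(nx) dx = π/2; for n ≠ n', ∫_0^π sin(nx)sin(n'x) dx = ∫_0^π cos(nx)cos(n'x) dx = 0; and by product-to-sum, ∫_0^π sin(nx)cos(n'x) dx = ½∫_0^π [sin((n+n')x) + sin((n−n')x)] dx, which is 0 when n+n' is even and 2n/(n²−n'²) when n+n' is odd (it need not vanish on (0, π)).
  u² squared terms: (-1)²·∫sin(5x)² dx = 1·π/2 = π/2;  (-4)²·∫cos(x)² dx = 16·π/2 = 8*π;  (3)²·∫sin(3x)² dx = 9·π/2 = 9*π/2.
  u² cross terms: 2·(-1)·(-4)·∫sin(5x)·cos(x) dx = 8·(0) = 0;  2·(-1)·(3)·∫sin(5x)·sin(3x) dx = -6·(0) = 0;  2·(-4)·(3)·∫cos(x)·sin(3x) dx = -24·(0) = 0.
  So ∫_0^π u² dx = π/2 + 8*π + 9*π/2 + 0 + 0 + 0 = 13*π.
  (u')² squared terms: (-5)²·∫cos(5x)² dx = 25·π/2 = 25*π/2;  (4)²·∫sin(x)² dx = 16·π/2 = 8*π;  (9)²·∫cos(3x)² dx = 81·π/2 = 81*π/2.
  (u')² cross terms: 2·(-5)·(4)·∫cos(5x)·sin(x) dx = -40·(0) = 0;  2·(-5)·(9)·∫cos(5x)·cos(3x) dx = -90·(0) = 0;  2·(4)·(9)·∫sin(x)·cos(3x) dx = 72·(0) = 0.
  So ∫_0^π (u')² dx = 25*π/2 + 8*π + 81*π/2 + 0 + 0 + 0 = 61*π.
||u||_{H^1}^2 = (13*π) + (61*π) = 74*π.


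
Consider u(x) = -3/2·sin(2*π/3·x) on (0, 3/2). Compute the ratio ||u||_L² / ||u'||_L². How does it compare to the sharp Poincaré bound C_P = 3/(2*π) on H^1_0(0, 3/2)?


||u||_L² / ||u'||_L² = 3/(2*π) = C_P.

u(x) = -3/2·sin(2*π/3·x), so u'(x) = -π*cos(2*π*x/3).
Writing u(x) = A·sin(kπx/L) with A = -3/2 and k = 1, use ∫_0^L sin²(kπx/L) dx = L/2 and ∫_0^L cos²(kπx/L) dx = L/2.
u² = 9/4·sin²(2*π/3·x) and (u')² = π^2·cos²(2*π/3·x), and each of sin², cos² integrates to L/2 = 3/4 over (0, 3/2).
∫_0^3/2 u² dx = 27/16, so ||u||_L² = 3*sqrt(3)/4.
∫_0^3/2 (u')² dx = 3*π^2/4, so ||u'||_L² = sqrt(3)*π/2.
Ratio ||u||_L² / ||u'||_L² = 3/(2*π).
Sharp Poincaré constant on H^1_0(0, 3/2) is C_P = L/π = 3/(2*π), achieved by sin(2*π/3·x).
This is the k = 1 eigenfunction (up to amplitude), so the ratio equals the sharp Poincaré constant exactly.


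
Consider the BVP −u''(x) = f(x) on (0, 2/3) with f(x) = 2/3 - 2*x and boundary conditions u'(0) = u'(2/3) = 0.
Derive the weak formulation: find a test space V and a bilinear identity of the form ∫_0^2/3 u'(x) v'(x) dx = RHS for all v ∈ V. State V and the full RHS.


V = H^1(0, 2/3) (no boundary constraint on v; u is determined up to an additive constant); weak form: ∫_0^2/3 u'v' dx = ∫_0^2/3 (2/3 - 2*x) v dx for all v ∈ V.

Multiply both sides by a test function v and integrate from 0 to 2/3:
  ∫_0^2/3 −u''(x) v(x) dx = ∫_0^2/3 f(x) v(x) dx.
Integrate the LHS by parts once:
  ∫_0^2/3 −u'' v dx = −[u'(x) v(x)]_0^2/3 + ∫_0^2/3 u'(x) v'(x) dx.
Thus ∫_0^2/3 u'(x) v'(x) dx = ∫_0^2/3 f(x) v(x) dx + [u'(x) v(x)]_0^2/3.
Choose V so that boundary terms are either known or forced to vanish.
u has homogeneous Neumann: u'(0) = u'(2/3) = 0. So [u' v]_0^2/3 = 0·v(2/3) − 0·v(0) = 0 for any v; take V = H^1(0, 2/3).
Weak formulation: find u (satisfying any essential BC) such that ∫_0^2/3 u'(x) v'(x) dx = ∫_0^2/3 f v dx for all v ∈ V (homogeneous Neumann, so boundary terms vanish).
Substituting f(x) = 2/3 - 2*x, the right-hand side is ∫_0^2/3 (2/3 - 2*x) v dx.
Compatibility check (pure Neumann): taking v ≡ 1 ∈ V gives 0 = ∫_0^2/3 f dx + (0) − (0), i.e. ∫_0^2/3 f dx must equal u'(0) − u'(2/3) = 0. Indeed ∫_0^2/3 (2/3 - 2*x) dx = 0, so the data are compatible. The solution is then unique only up to an additive constant (fix it e.g. by requiring ∫_0^2/3 u dx = 0).


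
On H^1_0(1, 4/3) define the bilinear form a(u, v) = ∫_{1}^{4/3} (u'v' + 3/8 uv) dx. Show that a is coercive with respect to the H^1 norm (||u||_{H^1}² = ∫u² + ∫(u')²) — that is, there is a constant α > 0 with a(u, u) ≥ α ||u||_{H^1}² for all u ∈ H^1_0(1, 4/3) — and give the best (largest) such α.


α = 3*(1 + 24*π^2)/(8*(1 + 9*π^2))

Coercivity of a(·,·) on H^1_0(1, 4/3) means a(u, u) ≥ α ||u||_{H^1}² for every u ∈ H^1_0.
The interval has length L = 1/3, and Poincaré/coercivity depend only on L. Here a(u, u) = ∫(u')² + (3/8)·∫u².
Here 0 < c = 3/8 < 1. The condition a(u,u) ≥ α||u||_{H^1}² reads (1−α)∫(u')² ≥ (α−c)∫u². Any admissible α is ≤ 1 (rapidly oscillating u have ∫u²/∫(u')² → 0), and α = 1 would force 0 ≥ (1−c)∫u², impossible since c < 1; so 1−α > 0. By the sharp Poincaré inequality on H^1_0 of an interval of length L, ∫(u')² ≥ (π/L)²∫u² with equality for the first sine mode sin(π(x−x₀)/L) (x₀ the left endpoint), so the inequality holds for all u iff (1−α)(π/L)² ≥ α − c, i.e. α ≤ ((π/L)² + c)/((π/L)² + 1) = (1 + c(L/π)²)/(1 + (L/π)²). With (π/L)² = 9*π^2 and c = 3/8, the largest admissible constant is α = ((π/L)² + c)/((π/L)² + 1).
Simplifying, α = 3*(1 + 24*π^2)/(8*(1 + 9*π^2)).


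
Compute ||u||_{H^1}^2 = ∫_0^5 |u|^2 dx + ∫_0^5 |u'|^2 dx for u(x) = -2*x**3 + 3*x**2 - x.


||u||_{H^1}^2 = 1416535/42

The H^1 norm (squared) on an interval (0, L) is
  ||u||_{H^1}^2 = ∫_0^L u(x)^2 dx + ∫_0^L u'(x)^2 dx.
Compute u'(x) = -6*x**2 + 6*x - 1.
Then u(x)^2 = 4*x**6 - 12*x**5 + 13*x**4 - 6*x**3 + x**2 and u'(x)^2 = 36*x**4 - 72*x**3 + 48*x**2 - 12*x + 1.
Integrate each monomial from 0 to 5 using ∫_0^5 c·x^n dx = c·5^(n+1)/(n+1):
  ∫_0^5 u(x)^2 dx = ∫_0^5 (4*x^6 - 12*x^5 + 13*x^4 - 6*x^3 + x^2) dx. Term by term:
    ∫_0^5 4*x^6 dx = 312500/7;  ∫_0^5 -12*x^5 dx = -31250;  ∫_0^5 13*x^4 dx = 8125;
    ∫_0^5 -6*x^3 dx = -1875/2;  ∫_0^5 x^2 dx = 125/3.
  Sum: 312500/7 − 31250 + 8125 − 1875/2 + 125/3 = 866125/42.
  ∫_0^5 u'(x)^2 dx = ∫_0^5 (36*x^4 - 72*x^3 + 48*x^2 - 12*x + 1) dx. Term by term:
    ∫_0^5 36*x^4 dx = 22500;  ∫_0^5 -72*x^3 dx = -11250;  ∫_0^5 48*x^2 dx = 2000;
    ∫_0^5 -12*x dx = -150;  ∫_0^5 1 dx = 5.
  Sum: 22500 − 11250 + 2000 − 150 + 5 = 13105.
Adding: ||u||_{H^1}^2 = 866125/42 + 13105 = 1416535/42.


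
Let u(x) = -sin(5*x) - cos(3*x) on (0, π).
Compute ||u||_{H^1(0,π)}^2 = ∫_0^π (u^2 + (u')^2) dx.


||u||_{H^1(0,π)}^2 = 18*π

u'(x) = 3*sin(3*x) - 5*cos(5*x).
Expand u² and (u')² and integrate term by term on (0, π), using: for integers n ≥ 1, ∫_0^π sin²(nx) dx = ∫_0^π cos²(nx) dx = π/2; for n ≠ n', ∫_0^π sin(nx)sin(n'x) dx = ∫_0^π cos(nx)cos(n'x) dx = 0; and by product-to-sum, ∫_0^π sin(nx)cos(n'x) dx = ½∫_0^π [sin((n+n')x) + sin((n−n')x)] dx, which is 0 when n+n' is even and 2n/(n²−n'²) when n+n' is odd (it need not vanish on (0, π)).
  u² squared terms: (-1)²·∫cos(3x)² dx = 1·π/2 = π/2;  (-1)²·∫sin(5x)² dx = 1·π/2 = π/2.
  u² cross terms: 2·(-1)·(-1)·∫cos(3x)·sin(5x) dx = 2·(0) = 0.
  So ∫_0^π u² dx = π/2 + π/2 + 0 = π.
  (u')² squared terms: (-5)²·∫cos(5x)² dx = 25·π/2 = 25*π/2;  (3)²·∫sin(3x)² dx = 9·π/2 = 9*π/2.
  (u')² cross terms: 2·(-5)·(3)·∫cos(5x)·sin(3x) dx = -30·(0) = 0.
  So ∫_0^π (u')² dx = 25*π/2 + 9*π/2 + 0 = 17*π.
||u||_{H^1}^2 = (π) + (17*π) = 18*π.


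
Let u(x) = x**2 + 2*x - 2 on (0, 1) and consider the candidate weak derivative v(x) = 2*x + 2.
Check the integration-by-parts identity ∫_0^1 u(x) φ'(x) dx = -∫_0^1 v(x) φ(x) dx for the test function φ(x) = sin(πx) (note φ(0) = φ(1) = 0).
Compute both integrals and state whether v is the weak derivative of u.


LHS = -6/π, RHS = -6/π. Yes, v = u' weakly.

u(x) = x**2 + 2*x - 2, classical derivative u'(x) = 2*x + 2.
φ(x) = sin(πx), so φ'(x) = π*cos(π*x).
Note φ(0) = φ(1) = 0, so the boundary term u·φ vanishes.
LHS = ∫_0^1 u(x) φ'(x) dx = ∫_0^1 (π*x^2*cos(π*x) + 2*π*x*cos(π*x) - 2*π*cos(π*x)) dx. Term by term:
  ∫_0^1 -2*π*cos(π*x) dx = 0;  ∫_0^1 π*x^2*cos(π*x) dx = -2/π;  ∫_0^1 2*π*x*cos(π*x) dx = -4/π.
Sum: 0 − 2/π − 4/π = -6/π.
So LHS = -6/π.
∫_0^1 v(x) φ(x) dx = ∫_0^1 (2*x*sin(π*x) + 2*sin(π*x)) dx. Term by term:
  ∫_0^1 2*sin(π*x) dx = 4/π;  ∫_0^1 2*x*sin(π*x) dx = 2/π.
Sum: 4/π + 2/π = 6/π.
So RHS = -∫_0^1 v(x) φ(x) dx = -6/π.
LHS = RHS, so the identity holds for this test φ.
Moreover u is smooth here and v(x) = u'(x) = 2*x + 2 pointwise, so the identity holds for every test function. Hence v is the weak derivative of u.


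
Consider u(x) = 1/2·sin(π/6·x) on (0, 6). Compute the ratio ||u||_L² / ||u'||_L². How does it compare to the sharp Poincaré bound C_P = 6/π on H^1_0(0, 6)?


||u||_L² / ||u'||_L² = 6/π = C_P.

u(x) = 1/2·sin(π/6·x), so u'(x) = π*cos(π*x/6)/12.
Writing u(x) = A·sin(kπx/L) with A = 1/2 and k = 1, use ∫_0^L sin²(kπx/L) dx = L/2 and ∫_0^L cos²(kπx/L) dx = L/2.
u² = 1/4·sin²(π/6·x) and (u')² = π^2/144·cos²(π/6·x), and each of sin², cos² integrates to L/2 = 3 over (0, 6).
∫_0^6 u² dx = 3/4, so ||u||_L² = sqrt(3)/2.
∫_0^6 (u')² dx = π^2/48, so ||u'||_L² = sqrt(3)*π/12.
Ratio ||u||_L² / ||u'||_L² = 6/π.
Sharp Poincaré constant on H^1_0(0, 6) is C_P = L/π = 6/π, achieved by sin(π/6·x).
This is the k = 1 eigenfunction (up to amplitude), so the ratio equals the sharp Poincaré constant exactly.


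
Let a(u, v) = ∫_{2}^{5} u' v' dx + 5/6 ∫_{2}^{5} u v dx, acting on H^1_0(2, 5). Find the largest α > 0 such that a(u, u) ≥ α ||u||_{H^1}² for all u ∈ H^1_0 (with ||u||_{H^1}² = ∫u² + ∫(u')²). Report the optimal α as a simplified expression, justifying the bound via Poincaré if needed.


α = (15/2 + π^2)/(9 + π^2)

Coercivity of a(·,·) on H^1_0(2, 5) means a(u, u) ≥ α ||u||_{H^1}² for every u ∈ H^1_0.
The interval has length L = 3, and Poincaré/coercivity depend only on L. Here a(u, u) = ∫(u')² + (5/6)·∫u².
Here 0 < c = 5/6 < 1. The condition a(u,u) ≥ α||u||_{H^1}² reads (1−α)∫(u')² ≥ (α−c)∫u². Any admissible α is ≤ 1 (rapidly oscillating u have ∫u²/∫(u')² → 0), and α = 1 would force 0 ≥ (1−c)∫u², impossible since c < 1; so 1−α > 0. By the sharp Poincaré inequality on H^1_0 of an interval of length L, ∫(u')² ≥ (π/L)²∫u² with equality for the first sine mode sin(π(x−x₀)/L) (x₀ the left endpoint), so the inequality holds for all u iff (1−α)(π/L)² ≥ α − c, i.e. α ≤ ((π/L)² + c)/((π/L)² + 1) = (1 + c(L/π)²)/(1 + (L/π)²). With (π/L)² = π^2/9 and c = 5/6, the largest admissible constant is α = ((π/L)² + c)/((π/L)² + 1).
Simplifying, α = (15/2 + π^2)/(9 + π^2).


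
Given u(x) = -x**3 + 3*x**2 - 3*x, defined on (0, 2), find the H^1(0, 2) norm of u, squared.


||u||_{H^1}^2 = 206/35

The H^1 norm (squared) on an interval (0, L) is
  ||u||_{H^1}^2 = ∫_0^L u(x)^2 dx + ∫_0^L u'(x)^2 dx.
Compute u'(x) = -3*x**2 + 6*x - 3.
Then u(x)^2 = x**6 - 6*x**5 + 15*x**4 - 18*x**3 + 9*x**2 and u'(x)^2 = 9*x**4 - 36*x**3 + 54*x**2 - 36*x + 9.
Integrate each monomial from 0 to 2 using ∫_0^2 c·x^n dx = c·2^(n+1)/(n+1):
  ∫_0^2 u(x)^2 dx = ∫_0^2 (x^6 - 6*x^5 + 15*x^4 - 18*x^3 + 9*x^2) dx. Term by term:
    ∫_0^2 x^6 dx = 128/7;  ∫_0^2 -6*x^5 dx = -64;  ∫_0^2 15*x^4 dx = 96;
    ∫_0^2 -18*x^3 dx = -72;  ∫_0^2 9*x^2 dx = 24.
  Sum: 128/7 − 64 + 96 − 72 + 24 = 16/7.
  ∫_0^2 u'(x)^2 dx = ∫_0^2 (9*x^4 - 36*x^3 + 54*x^2 - 36*x + 9) dx. Term by term:
    ∫_0^2 9*x^4 dx = 288/5;  ∫_0^2 -36*x^3 dx = -144;  ∫_0^2 54*x^2 dx = 144;
    ∫_0^2 -36*x dx = -72;  ∫_0^2 9 dx = 18.
  Sum: 288/5 − 144 + 144 − 72 + 18 = 18/5.
Adding: ||u||_{H^1}^2 = 16/7 + 18/5 = 206/35.


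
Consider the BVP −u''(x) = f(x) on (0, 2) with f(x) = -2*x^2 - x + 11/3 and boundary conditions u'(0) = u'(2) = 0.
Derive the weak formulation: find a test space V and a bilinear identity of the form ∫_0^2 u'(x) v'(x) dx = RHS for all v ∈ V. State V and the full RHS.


V = H^1(0, 2) (no boundary constraint on v; u is determined up to an additive constant); weak form: ∫_0^2 u'v' dx = ∫_0^2 (-2*x^2 - x + 11/3) v dx for all v ∈ V.

Multiply both sides by a test function v and integrate from 0 to 2:
  ∫_0^2 −u''(x) v(x) dx = ∫_0^2 f(x) v(x) dx.
Integrate the LHS by parts once:
  ∫_0^2 −u'' v dx = −[u'(x) v(x)]_0^2 + ∫_0^2 u'(x) v'(x) dx.
Thus ∫_0^2 u'(x) v'(x) dx = ∫_0^2 f(x) v(x) dx + [u'(x) v(x)]_0^2.
Choose V so that boundary terms are either known or forced to vanish.
u has homogeneous Neumann: u'(0) = u'(2) = 0. So [u' v]_0^2 = 0·v(2) − 0·v(0) = 0 for any v; take V = H^1(0, 2).
Weak formulation: find u (satisfying any essential BC) such that ∫_0^2 u'(x) v'(x) dx = ∫_0^2 f v dx for all v ∈ V (homogeneous Neumann, so boundary terms vanish).
Substituting f(x) = -2*x^2 - x + 11/3, the right-hand side is ∫_0^2 (-2*x^2 - x + 11/3) v dx.
Compatibility check (pure Neumann): taking v ≡ 1 ∈ V gives 0 = ∫_0^2 f dx + (0) − (0), i.e. ∫_0^2 f dx must equal u'(0) − u'(2) = 0. Indeed ∫_0^2 (-2*x^2 - x + 11/3) dx = 0, so the data are compatible. The solution is then unique only up to an additive constant (fix it e.g. by requiring ∫_0^2 u dx = 0).


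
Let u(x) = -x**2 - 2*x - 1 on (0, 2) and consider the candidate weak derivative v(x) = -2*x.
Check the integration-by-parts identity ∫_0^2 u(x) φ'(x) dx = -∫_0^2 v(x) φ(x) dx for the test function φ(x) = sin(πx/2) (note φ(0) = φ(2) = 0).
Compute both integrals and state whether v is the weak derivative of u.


LHS = 16/π, RHS = 8/π. No, v is not the weak derivative of u.

u(x) = -x**2 - 2*x - 1, classical derivative u'(x) = -2*x - 2.
φ(x) = sin(πx/2), so φ'(x) = π*cos(π*x/2)/2.
Note φ(0) = φ(2) = 0, so the boundary term u·φ vanishes.
LHS = ∫_0^2 u(x) φ'(x) dx = ∫_0^2 (-π*x^2*cos(π*x/2)/2 - π*x*cos(π*x/2) - π*cos(π*x/2)/2) dx. Term by term:
  ∫_0^2 -π*cos(π*x/2)/2 dx = 0;  ∫_0^2 -π*x*cos(π*x/2) dx = 8/π;  ∫_0^2 -π*x^2*cos(π*x/2)/2 dx = 8/π.
Sum: 0 + 8/π + 8/π = 16/π.
So LHS = 16/π.
∫_0^2 v(x) φ(x) dx = ∫_0^2 (-2*x*sin(π*x/2)) dx. Term by term:
  ∫_0^2 -2*x*sin(π*x/2) dx = -8/π.
So RHS = -∫_0^2 v(x) φ(x) dx = 8/π.
LHS − RHS = 8/π ≠ 0, so the identity fails.
(For a valid weak derivative the identity must hold for EVERY test function, in particular this one. The failure shows v is NOT the weak derivative of u.)
Correct weak derivative would be u'(x) = -2*x - 2.


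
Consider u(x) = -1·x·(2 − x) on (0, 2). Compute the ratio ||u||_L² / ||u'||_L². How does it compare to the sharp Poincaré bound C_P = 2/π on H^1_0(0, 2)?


||u||_L² / ||u'||_L² = sqrt(10)/5 < C_P = 2/π.

u(x) = -1·x·(2 − x), so u'(x) = 2*x - 2.
u(x) = -1·x·(2 − x) vanishes at x = 0 and x = 2, so u ∈ H^1_0(0, 2). Differentiate via the product rule and integrate the resulting polynomials term by term.
  ∫_0^2 u² dx = ∫_0^2 (x^4 - 4*x^3 + 4*x^2) dx. Term by term:
    ∫_0^2 x^4 dx = 32/5;  ∫_0^2 -4*x^3 dx = -16;  ∫_0^2 4*x^2 dx = 32/3.
  Sum: 32/5 − 16 + 32/3 = 16/15.
  ∫_0^2 (u')² dx = ∫_0^2 (4*x^2 - 8*x + 4) dx. Term by term:
    ∫_0^2 4*x^2 dx = 32/3;  ∫_0^2 -8*x dx = -16;  ∫_0^2 4 dx = 8.
  Sum: 32/3 − 16 + 8 = 8/3.
∫_0^2 u² dx = 16/15, so ||u||_L² = 4*sqrt(15)/15.
∫_0^2 (u')² dx = 8/3, so ||u'||_L² = 2*sqrt(6)/3.
Ratio ||u||_L² / ||u'||_L² = sqrt(10)/5.
Sharp Poincaré constant on H^1_0(0, 2) is C_P = L/π = 2/π, achieved by sin(π/2·x).
A polynomial bump cannot attain the sharp Poincaré constant (only the first sine eigenfunction does), so the ratio is strictly less than C_P, consistent with ||u||_L² ≤ C_P ||u'||_L².


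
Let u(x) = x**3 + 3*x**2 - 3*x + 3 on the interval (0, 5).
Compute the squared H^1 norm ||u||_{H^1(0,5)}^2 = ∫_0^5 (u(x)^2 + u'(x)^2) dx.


||u||_{H^1}^2 = 275280/7

The H^1 norm (squared) on an interval (0, L) is
  ||u||_{H^1}^2 = ∫_0^L u(x)^2 dx + ∫_0^L u'(x)^2 dx.
Compute u'(x) = 3*x**2 + 6*x - 3.
Then u(x)^2 = x**6 + 6*x**5 + 3*x**4 - 12*x**3 + 27*x**2 - 18*x + 9 and u'(x)^2 = 9*x**4 + 36*x**3 + 18*x**2 - 36*x + 9.
Integrate each monomial from 0 to 5 using ∫_0^5 c·x^n dx = c·5^(n+1)/(n+1):
  ∫_0^5 u(x)^2 dx = ∫_0^5 (x^6 + 6*x^5 + 3*x^4 - 12*x^3 + 27*x^2 - 18*x + 9) dx. Term by term:
    ∫_0^5 x^6 dx = 78125/7;  ∫_0^5 6*x^5 dx = 15625;  ∫_0^5 3*x^4 dx = 1875;
    ∫_0^5 -12*x^3 dx = -1875;  ∫_0^5 27*x^2 dx = 1125;  ∫_0^5 -18*x dx = -225;
    ∫_0^5 9 dx = 45.
  Sum: 78125/7 + 15625 + 1875 − 1875 + 1125 − 225 + 45 = 194115/7.
  ∫_0^5 u'(x)^2 dx = ∫_0^5 (9*x^4 + 36*x^3 + 18*x^2 - 36*x + 9) dx. Term by term:
    ∫_0^5 9*x^4 dx = 5625;  ∫_0^5 36*x^3 dx = 5625;  ∫_0^5 18*x^2 dx = 750;
    ∫_0^5 -36*x dx = -450;  ∫_0^5 9 dx = 45.
  Sum: 5625 + 5625 + 750 − 450 + 45 = 11595.
Adding: ||u||_{H^1}^2 = 194115/7 + 11595 = 275280/7.


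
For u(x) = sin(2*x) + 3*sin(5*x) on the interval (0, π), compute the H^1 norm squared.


||u||_{H^1(0,π)}^2 = 239*π/2

u'(x) = 2*cos(2*x) + 15*cos(5*x).
Expand u² and (u')² and integrate term by term on (0, π), using: for integers n ≥ 1, ∫_0^π sin²(nx) dx = ∫_0^π cos²(nx) dx = π/2; for n ≠ n', ∫_0^π sin(nx)sin(n'x) dx = ∫_0^π cos(nx)cos(n'x) dx = 0; and by product-to-sum, ∫_0^π sin(nx)cos(n'x) dx = ½∫_0^π [sin((n+n')x) + sin((n−n')x)] dx, which is 0 when n+n' is even and 2n/(n²−n'²) when n+n' is odd (it need not vanish on (0, π)).
  u² squared terms: (3)²·∫sin(5x)² dx = 9·π/2 = 9*π/2;  (1)²·∫sin(2x)² dx = 1·π/2 = π/2.
  u² cross terms: 2·(3)·(1)·∫sin(5x)·sin(2x) dx = 6·(0) = 0.
  So ∫_0^π u² dx = 9*π/2 + π/2 + 0 = 5*π.
  (u')² squared terms: (2)²·∫cos(2x)² dx = 4·π/2 = 2*π;  (15)²·∫cos(5x)² dx = 225·π/2 = 225*π/2.
  (u')² cross terms: 2·(2)·(15)·∫cos(2x)·cos(5x) dx = 60·(0) = 0.
  So ∫_0^π (u')² dx = 2*π + 225*π/2 + 0 = 229*π/2.
||u||_{H^1}^2 = (5*π) + (229*π/2) = 239*π/2.


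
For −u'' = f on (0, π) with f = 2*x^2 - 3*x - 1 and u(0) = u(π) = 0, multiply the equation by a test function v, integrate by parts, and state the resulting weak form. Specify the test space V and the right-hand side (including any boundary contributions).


V = H^1_0(0, π) (so v(0) = v(π) = 0); weak form: ∫_0^π u'v' dx = ∫_0^π (2*x^2 - 3*x - 1) v dx for all v ∈ V.

Multiply both sides by a test function v and integrate from 0 to π:
  ∫_0^π −u''(x) v(x) dx = ∫_0^π f(x) v(x) dx.
Integrate the LHS by parts once:
  ∫_0^π −u'' v dx = −[u'(x) v(x)]_0^π + ∫_0^π u'(x) v'(x) dx.
Thus ∫_0^π u'(x) v'(x) dx = ∫_0^π f(x) v(x) dx + [u'(x) v(x)]_0^π.
Choose V so that boundary terms are either known or forced to vanish.
u is Dirichlet: u(0) = u(π) = 0. Let V = H^1_0(0, π); then v(0) = v(π) = 0, and [u' v]_0^π = 0.
Weak formulation: find u (satisfying any essential BC) such that ∫_0^π u'(x) v'(x) dx = ∫_0^π f v dx for all v ∈ V.
Substituting f(x) = 2*x^2 - 3*x - 1, the right-hand side is ∫_0^π (2*x^2 - 3*x - 1) v dx.


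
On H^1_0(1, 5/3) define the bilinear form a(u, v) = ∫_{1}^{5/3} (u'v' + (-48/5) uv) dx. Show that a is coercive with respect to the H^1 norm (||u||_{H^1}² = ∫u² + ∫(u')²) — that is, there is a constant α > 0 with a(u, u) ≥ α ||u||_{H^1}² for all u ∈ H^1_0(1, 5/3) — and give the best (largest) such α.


α = 3*(-64 + 15*π^2)/(5*(4 + 9*π^2))

Coercivity of a(·,·) on H^1_0(1, 5/3) means a(u, u) ≥ α ||u||_{H^1}² for every u ∈ H^1_0.
The interval has length L = 2/3, and Poincaré/coercivity depend only on L. Here a(u, u) = ∫(u')² + (-48/5)·∫u².
Here c = -48/5 < 0 with |c| < (π/L)² = 9*π^2/4, so coercivity still holds. The condition a(u,u) ≥ α||u||_{H^1}² reads (1−α)∫(u')² ≥ (α−c)∫u². Any admissible α is ≤ 1 (rapidly oscillating u have ∫u²/∫(u')² → 0), and α = 1 would force 0 ≥ (1−c)∫u², impossible since c < 1; so 1−α > 0. By the sharp Poincaré inequality on H^1_0 of an interval of length L, ∫(u')² ≥ (π/L)²∫u² with equality for the first sine mode sin(π(x−x₀)/L) (x₀ the left endpoint), so the inequality holds for all u iff (1−α)(π/L)² ≥ α − c, i.e. α ≤ ((π/L)² + c)/((π/L)² + 1) = (1 + c(L/π)²)/(1 + (L/π)²). (Direct route, valid since c ≤ 0: Poincaré gives c∫u² ≥ c(L/π)²∫(u')², so a(u,u) ≥ (1 + c(L/π)²)∫(u')², while ||u||_{H^1}² ≤ (1 + (L/π)²)∫(u')²; dividing yields the same α.) With (π/L)² = 9*π^2/4 and c = -48/5, the largest admissible constant is α = ((π/L)² + c)/((π/L)² + 1).
Simplifying, α = 3*(-64 + 15*π^2)/(5*(4 + 9*π^2)).


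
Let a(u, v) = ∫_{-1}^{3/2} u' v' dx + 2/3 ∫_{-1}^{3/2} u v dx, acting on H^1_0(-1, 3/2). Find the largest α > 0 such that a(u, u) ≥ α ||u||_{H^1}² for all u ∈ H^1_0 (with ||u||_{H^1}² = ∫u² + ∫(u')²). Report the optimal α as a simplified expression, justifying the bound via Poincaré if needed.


α = 2*(25 + 6*π^2)/(3*(25 + 4*π^2))

Coercivity of a(·,·) on H^1_0(-1, 3/2) means a(u, u) ≥ α ||u||_{H^1}² for every u ∈ H^1_0.
The interval has length L = 5/2, and Poincaré/coercivity depend only on L. Here a(u, u) = ∫(u')² + (2/3)·∫u².
Here 0 < c = 2/3 < 1. The condition a(u,u) ≥ α||u||_{H^1}² reads (1−α)∫(u')² ≥ (α−c)∫u². Any admissible α is ≤ 1 (rapidly oscillating u have ∫u²/∫(u')² → 0), and α = 1 would force 0 ≥ (1−c)∫u², impossible since c < 1; so 1−α > 0. By the sharp Poincaré inequality on H^1_0 of an interval of length L, ∫(u')² ≥ (π/L)²∫u² with equality for the first sine mode sin(π(x−x₀)/L) (x₀ the left endpoint), so the inequality holds for all u iff (1−α)(π/L)² ≥ α − c, i.e. α ≤ ((π/L)² + c)/((π/L)² + 1) = (1 + c(L/π)²)/(1 + (L/π)²). With (π/L)² = 4*π^2/25 and c = 2/3, the largest admissible constant is α = ((π/L)² + c)/((π/L)² + 1).
Simplifying, α = 2*(25 + 6*π^2)/(3*(25 + 4*π^2)).


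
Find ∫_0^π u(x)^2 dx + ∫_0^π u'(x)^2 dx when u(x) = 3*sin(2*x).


||u||_{H^1(0,π)}^2 = 45*π/2

u'(x) = 6*cos(2*x).
Expand u² and (u')² and integrate term by term on (0, π), using: for integers n ≥ 1, ∫_0^π sin²(nx) dx = ∫_0^π cos²(nx) dx = π/2; for n ≠ n', ∫_0^π sin(nx)sin(n'x) dx = ∫_0^π cos(nx)cos(n'x) dx = 0; and by product-to-sum, ∫_0^π sin(nx)cos(n'x) dx = ½∫_0^π [sin((n+n')x) + sin((n−n')x)] dx, which is 0 when n+n' is even and 2n/(n²−n'²) when n+n' is odd (it need not vanish on (0, π)).
  u² squared terms: (3)²·∫sin(2x)² dx = 9·π/2 = 9*π/2.
  So ∫_0^π u² dx = 9*π/2.
  (u')² squared terms: (6)²·∫cos(2x)² dx = 36·π/2 = 18*π.
  So ∫_0^π (u')² dx = 18*π.
||u||_{H^1}^2 = (9*π/2) + (18*π) = 45*π/2.


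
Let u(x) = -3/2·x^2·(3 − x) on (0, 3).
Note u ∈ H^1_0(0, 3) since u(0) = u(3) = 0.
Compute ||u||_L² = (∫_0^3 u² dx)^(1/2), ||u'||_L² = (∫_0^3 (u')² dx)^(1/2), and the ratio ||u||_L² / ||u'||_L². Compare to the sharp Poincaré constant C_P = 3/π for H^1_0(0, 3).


||u||_L² / ||u'||_L² = 3*sqrt(14)/14 < C_P = 3/π.

u(x) = -3/2·x^2·(3 − x), so u'(x) = 9*x*(x - 2)/2.
u(x) = -3/2·x^2·(3 − x) vanishes at x = 0 and x = 3, so u ∈ H^1_0(0, 3). Differentiate via the product rule and integrate the resulting polynomials term by term.
  ∫_0^3 u² dx = ∫_0^3 (9*x^6/4 - 27*x^5/2 + 81*x^4/4) dx. Term by term:
    ∫_0^3 9*x^6/4 dx = 19683/28;  ∫_0^3 -27*x^5/2 dx = -6561/4;  ∫_0^3 81*x^4/4 dx = 19683/20.
  Sum: 19683/28 − 6561/4 + 19683/20 = 6561/140.
  ∫_0^3 (u')² dx = ∫_0^3 (81*x^4/4 - 81*x^3 + 81*x^2) dx. Term by term:
    ∫_0^3 81*x^4/4 dx = 19683/20;  ∫_0^3 -81*x^3 dx = -6561/4;  ∫_0^3 81*x^2 dx = 729.
  Sum: 19683/20 − 6561/4 + 729 = 729/10.
∫_0^3 u² dx = 6561/140, so ||u||_L² = 81*sqrt(35)/70.
∫_0^3 (u')² dx = 729/10, so ||u'||_L² = 27*sqrt(10)/10.
Ratio ||u||_L² / ||u'||_L² = 3*sqrt(14)/14.
Sharp Poincaré constant on H^1_0(0, 3) is C_P = L/π = 3/π, achieved by sin(π/3·x).
A polynomial bump cannot attain the sharp Poincaré constant (only the first sine eigenfunction does), so the ratio is strictly less than C_P, consistent with ||u||_L² ≤ C_P ||u'||_L².


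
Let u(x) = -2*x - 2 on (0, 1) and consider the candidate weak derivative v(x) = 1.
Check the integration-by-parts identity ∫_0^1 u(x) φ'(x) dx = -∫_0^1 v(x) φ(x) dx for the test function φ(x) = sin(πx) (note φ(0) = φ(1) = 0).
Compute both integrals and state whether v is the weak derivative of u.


LHS = 4/π, RHS = -2/π. No, v is not the weak derivative of u.

u(x) = -2*x - 2, classical derivative u'(x) = -2.
φ(x) = sin(πx), so φ'(x) = π*cos(π*x).
Note φ(0) = φ(1) = 0, so the boundary term u·φ vanishes.
LHS = ∫_0^1 u(x) φ'(x) dx = ∫_0^1 (-2*π*x*cos(π*x) - 2*π*cos(π*x)) dx. Term by term:
  ∫_0^1 -2*π*cos(π*x) dx = 0;  ∫_0^1 -2*π*x*cos(π*x) dx = 4/π.
Sum: 0 + 4/π = 4/π.
So LHS = 4/π.
∫_0^1 v(x) φ(x) dx = ∫_0^1 (sin(π*x)) dx. Term by term:
  ∫_0^1 sin(π*x) dx = 2/π.
So RHS = -∫_0^1 v(x) φ(x) dx = -2/π.
LHS − RHS = 6/π ≠ 0, so the identity fails.
(For a valid weak derivative the identity must hold for EVERY test function, in particular this one. The failure shows v is NOT the weak derivative of u.)
Correct weak derivative would be u'(x) = -2.


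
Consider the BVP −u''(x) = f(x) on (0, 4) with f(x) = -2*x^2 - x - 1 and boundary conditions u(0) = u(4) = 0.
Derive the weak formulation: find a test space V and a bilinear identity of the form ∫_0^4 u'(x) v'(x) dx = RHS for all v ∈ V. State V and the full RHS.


V = H^1_0(0, 4) (so v(0) = v(4) = 0); weak form: ∫_0^4 u'v' dx = ∫_0^4 (-2*x^2 - x - 1) v dx for all v ∈ V.

Multiply both sides by a test function v and integrate from 0 to 4:
  ∫_0^4 −u''(x) v(x) dx = ∫_0^4 f(x) v(x) dx.
Integrate the LHS by parts once:
  ∫_0^4 −u'' v dx = −[u'(x) v(x)]_0^4 + ∫_0^4 u'(x) v'(x) dx.
Thus ∫_0^4 u'(x) v'(x) dx = ∫_0^4 f(x) v(x) dx + [u'(x) v(x)]_0^4.
Choose V so that boundary terms are either known or forced to vanish.
u is Dirichlet: u(0) = u(4) = 0. Let V = H^1_0(0, 4); then v(0) = v(4) = 0, and [u' v]_0^4 = 0.
Weak formulation: find u (satisfying any essential BC) such that ∫_0^4 u'(x) v'(x) dx = ∫_0^4 f v dx for all v ∈ V.
Substituting f(x) = -2*x^2 - x - 1, the right-hand side is ∫_0^4 (-2*x^2 - x - 1) v dx.


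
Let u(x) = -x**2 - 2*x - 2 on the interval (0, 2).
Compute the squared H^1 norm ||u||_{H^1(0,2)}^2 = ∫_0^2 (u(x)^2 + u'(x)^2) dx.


||u||_{H^1}^2 = 512/5

The H^1 norm (squared) on an interval (0, L) is
  ||u||_{H^1}^2 = ∫_0^L u(x)^2 dx + ∫_0^L u'(x)^2 dx.
Compute u'(x) = -2*x - 2.
Then u(x)^2 = x**4 + 4*x**3 + 8*x**2 + 8*x + 4 and u'(x)^2 = 4*x**2 + 8*x + 4.
Integrate each monomial from 0 to 2 using ∫_0^2 c·x^n dx = c·2^(n+1)/(n+1):
  ∫_0^2 u(x)^2 dx = ∫_0^2 (x^4 + 4*x^3 + 8*x^2 + 8*x + 4) dx. Term by term:
    ∫_0^2 x^4 dx = 32/5;  ∫_0^2 4*x^3 dx = 16;  ∫_0^2 8*x^2 dx = 64/3;
    ∫_0^2 8*x dx = 16;  ∫_0^2 4 dx = 8.
  Sum: 32/5 + 16 + 64/3 + 16 + 8 = 1016/15.
  ∫_0^2 u'(x)^2 dx = ∫_0^2 (4*x^2 + 8*x + 4) dx. Term by term:
    ∫_0^2 4*x^2 dx = 32/3;  ∫_0^2 8*x dx = 16;  ∫_0^2 4 dx = 8.
  Sum: 32/3 + 16 + 8 = 104/3.
Adding: ||u||_{H^1}^2 = 1016/15 + 104/3 = 512/5.


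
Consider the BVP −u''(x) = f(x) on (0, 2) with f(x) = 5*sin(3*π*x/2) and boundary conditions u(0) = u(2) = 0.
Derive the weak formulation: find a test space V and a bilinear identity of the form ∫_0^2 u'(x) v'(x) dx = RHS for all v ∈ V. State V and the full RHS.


V = H^1_0(0, 2) (so v(0) = v(2) = 0); weak form: ∫_0^2 u'v' dx = ∫_0^2 (5*sin(3*π*x/2)) v dx for all v ∈ V.

Multiply both sides by a test function v and integrate from 0 to 2:
  ∫_0^2 −u''(x) v(x) dx = ∫_0^2 f(x) v(x) dx.
Integrate the LHS by parts once:
  ∫_0^2 −u'' v dx = −[u'(x) v(x)]_0^2 + ∫_0^2 u'(x) v'(x) dx.
Thus ∫_0^2 u'(x) v'(x) dx = ∫_0^2 f(x) v(x) dx + [u'(x) v(x)]_0^2.
Choose V so that boundary terms are either known or forced to vanish.
u is Dirichlet: u(0) = u(2) = 0. Let V = H^1_0(0, 2); then v(0) = v(2) = 0, and [u' v]_0^2 = 0.
Weak formulation: find u (satisfying any essential BC) such that ∫_0^2 u'(x) v'(x) dx = ∫_0^2 f v dx for all v ∈ V.
Substituting f(x) = 5*sin(3*π*x/2), the right-hand side is ∫_0^2 (5*sin(3*π*x/2)) v dx.


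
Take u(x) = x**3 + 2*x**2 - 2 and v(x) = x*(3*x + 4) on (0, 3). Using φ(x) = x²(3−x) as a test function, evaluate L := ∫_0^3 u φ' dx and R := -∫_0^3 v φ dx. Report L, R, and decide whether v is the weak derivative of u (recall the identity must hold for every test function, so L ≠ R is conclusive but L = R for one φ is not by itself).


LHS = -243/2, RHS = -243/2. Yes, v = u' weakly.

u(x) = x**3 + 2*x**2 - 2, classical derivative u'(x) = 3*x**2 + 4*x.
φ(x) = x²(3−x), so φ'(x) = 3*x*(2 - x).
Note φ(0) = φ(3) = 0, so the boundary term u·φ vanishes.
LHS = ∫_0^3 u(x) φ'(x) dx = ∫_0^3 (-3*x^5 + 12*x^3 + 6*x^2 - 12*x) dx. Term by term:
  ∫_0^3 -3*x^5 dx = -729/2;  ∫_0^3 12*x^3 dx = 243;  ∫_0^3 6*x^2 dx = 54;
  ∫_0^3 -12*x dx = -54.
Sum: -729/2 + 243 + 54 − 54 = -243/2.
So LHS = -243/2.
∫_0^3 v(x) φ(x) dx = ∫_0^3 (-3*x^5 + 5*x^4 + 12*x^3) dx. Term by term:
  ∫_0^3 -3*x^5 dx = -729/2;  ∫_0^3 5*x^4 dx = 243;  ∫_0^3 12*x^3 dx = 243.
Sum: -729/2 + 243 + 243 = 243/2.
So RHS = -∫_0^3 v(x) φ(x) dx = -243/2.
LHS = RHS, so the identity holds for this test φ.
Moreover u is smooth here and v(x) = u'(x) = 3*x**2 + 4*x pointwise, so the identity holds for every test function. Hence v is the weak derivative of u.


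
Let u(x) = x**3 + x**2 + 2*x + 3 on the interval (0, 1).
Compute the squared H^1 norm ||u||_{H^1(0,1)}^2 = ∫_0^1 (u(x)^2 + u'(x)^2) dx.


||u||_{H^1}^2 = 2831/70

The H^1 norm (squared) on an interval (0, L) is
  ||u||_{H^1}^2 = ∫_0^L u(x)^2 dx + ∫_0^L u'(x)^2 dx.
Compute u'(x) = 3*x**2 + 2*x + 2.
Then u(x)^2 = x**6 + 2*x**5 + 5*x**4 + 10*x**3 + 10*x**2 + 12*x + 9 and u'(x)^2 = 9*x**4 + 12*x**3 + 16*x**2 + 8*x + 4.
Integrate each monomial from 0 to 1 using ∫_0^1 c·x^n dx = c·1^(n+1)/(n+1):
  ∫_0^1 u(x)^2 dx = ∫_0^1 (x^6 + 2*x^5 + 5*x^4 + 10*x^3 + 10*x^2 + 12*x + 9) dx. Term by term:
    ∫_0^1 x^6 dx = 1/7;  ∫_0^1 2*x^5 dx = 1/3;  ∫_0^1 5*x^4 dx = 1;
    ∫_0^1 10*x^3 dx = 5/2;  ∫_0^1 10*x^2 dx = 10/3;  ∫_0^1 12*x dx = 6;
    ∫_0^1 9 dx = 9.
  Sum: 1/7 + 1/3 + 1 + 5/2 + 10/3 + 6 + 9 = 937/42.
  ∫_0^1 u'(x)^2 dx = ∫_0^1 (9*x^4 + 12*x^3 + 16*x^2 + 8*x + 4) dx. Term by term:
    ∫_0^1 9*x^4 dx = 9/5;  ∫_0^1 12*x^3 dx = 3;  ∫_0^1 16*x^2 dx = 16/3;
    ∫_0^1 8*x dx = 4;  ∫_0^1 4 dx = 4.
  Sum: 9/5 + 3 + 16/3 + 4 + 4 = 272/15.
Adding: ||u||_{H^1}^2 = 937/42 + 272/15 = 2831/70.


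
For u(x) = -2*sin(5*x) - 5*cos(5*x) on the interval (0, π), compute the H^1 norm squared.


||u||_{H^1(0,π)}^2 = 377*π

u'(x) = 25*sin(5*x) - 10*cos(5*x).
Expand u² and (u')² and integrate term by term on (0, π), using: for integers n ≥ 1, ∫_0^π sin²(nx) dx = ∫_0^π cos²(nx) dx = π/2; for n ≠ n', ∫_0^π sin(nx)sin(n'x) dx = ∫_0^π cos(nx)cos(n'x) dx = 0; and by product-to-sum, ∫_0^π sin(nx)cos(n'x) dx = ½∫_0^π [sin((n+n')x) + sin((n−n')x)] dx, which is 0 when n+n' is even and 2n/(n²−n'²) when n+n' is odd (it need not vanish on (0, π)).
  u² squared terms: (-5)²·∫cos(5x)² dx = 25·π/2 = 25*π/2;  (-2)²·∫sin(5x)² dx = 4·π/2 = 2*π.
  u² cross terms: 2·(-5)·(-2)·∫cos(5x)·sin(5x) dx = 20·(0) = 0.
  So ∫_0^π u² dx = 25*π/2 + 2*π + 0 = 29*π/2.
  (u')² squared terms: (-10)²·∫cos(5x)² dx = 100·π/2 = 50*π;  (25)²·∫sin(5x)² dx = 625·π/2 = 625*π/2.
  (u')² cross terms: 2·(-10)·(25)·∫cos(5x)·sin(5x) dx = -500·(0) = 0.
  So ∫_0^π (u')² dx = 50*π + 625*π/2 + 0 = 725*π/2.
||u||_{H^1}^2 = (29*π/2) + (725*π/2) = 377*π.


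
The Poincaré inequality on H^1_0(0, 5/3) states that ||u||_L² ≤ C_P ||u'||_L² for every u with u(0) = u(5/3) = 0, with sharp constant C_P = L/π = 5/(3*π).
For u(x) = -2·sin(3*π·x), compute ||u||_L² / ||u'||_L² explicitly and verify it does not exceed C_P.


||u||_L² / ||u'||_L² = 1/(3*π) < C_P = 5/(3*π).

u(x) = -2·sin(3*π·x), so u'(x) = -6*π*cos(3*π*x).
Writing u(x) = A·sin(kπx/L) with A = -2 and k = 5, use ∫_0^L sin²(kπx/L) dx = L/2 and ∫_0^L cos²(kπx/L) dx = L/2.
u² = 4·sin²(3*π·x) and (u')² = 36*π^2·cos²(3*π·x), and each of sin², cos² integrates to L/2 = 5/6 over (0, 5/3).
∫_0^5/3 u² dx = 10/3, so ||u||_L² = sqrt(30)/3.
∫_0^5/3 (u')² dx = 30*π^2, so ||u'||_L² = sqrt(30)*π.
Ratio ||u||_L² / ||u'||_L² = 1/(3*π).
Sharp Poincaré constant on H^1_0(0, 5/3) is C_P = L/π = 5/(3*π), achieved by sin(3*π/5·x).
This is the k = 5 harmonic; the ratio L/(kπ) is strictly less than C_P = L/π, consistent with the sharp inequality ||u||_L² ≤ C_P ||u'||_L².


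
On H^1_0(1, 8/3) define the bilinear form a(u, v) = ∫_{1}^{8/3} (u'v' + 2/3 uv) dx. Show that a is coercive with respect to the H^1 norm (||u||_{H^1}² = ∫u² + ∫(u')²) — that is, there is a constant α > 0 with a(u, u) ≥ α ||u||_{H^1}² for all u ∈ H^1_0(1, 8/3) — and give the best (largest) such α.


α = (50 + 27*π^2)/(3*(25 + 9*π^2))

Coercivity of a(·,·) on H^1_0(1, 8/3) means a(u, u) ≥ α ||u||_{H^1}² for every u ∈ H^1_0.
The interval has length L = 5/3, and Poincaré/coercivity depend only on L. Here a(u, u) = ∫(u')² + (2/3)·∫u².
Here 0 < c = 2/3 < 1. The condition a(u,u) ≥ α||u||_{H^1}² reads (1−α)∫(u')² ≥ (α−c)∫u². Any admissible α is ≤ 1 (rapidly oscillating u have ∫u²/∫(u')² → 0), and α = 1 would force 0 ≥ (1−c)∫u², impossible since c < 1; so 1−α > 0. By the sharp Poincaré inequality on H^1_0 of an interval of length L, ∫(u')² ≥ (π/L)²∫u² with equality for the first sine mode sin(π(x−x₀)/L) (x₀ the left endpoint), so the inequality holds for all u iff (1−α)(π/L)² ≥ α − c, i.e. α ≤ ((π/L)² + c)/((π/L)² + 1) = (1 + c(L/π)²)/(1 + (L/π)²). With (π/L)² = 9*π^2/25 and c = 2/3, the largest admissible constant is α = ((π/L)² + c)/((π/L)² + 1).
Simplifying, α = (50 + 27*π^2)/(3*(25 + 9*π^2)).


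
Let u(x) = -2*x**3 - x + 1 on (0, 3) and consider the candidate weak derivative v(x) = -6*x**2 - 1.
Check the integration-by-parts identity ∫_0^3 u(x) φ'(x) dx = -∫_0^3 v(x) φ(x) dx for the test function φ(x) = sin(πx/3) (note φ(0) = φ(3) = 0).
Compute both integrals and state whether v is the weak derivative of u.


LHS = -648/π^3 + 168/π, RHS = -648/π^3 + 168/π. Yes, v = u' weakly.

u(x) = -2*x**3 - x + 1, classical derivative u'(x) = -6*x**2 - 1.
φ(x) = sin(πx/3), so φ'(x) = π*cos(π*x/3)/3.
Note φ(0) = φ(3) = 0, so the boundary term u·φ vanishes.
LHS = ∫_0^3 u(x) φ'(x) dx = ∫_0^3 (-2*π*x^3*cos(π*x/3)/3 - π*x*cos(π*x/3)/3 + π*cos(π*x/3)/3) dx. Term by term:
  ∫_0^3 π*cos(π*x/3)/3 dx = 0;  ∫_0^3 -2*π*x^3*cos(π*x/3)/3 dx = -648/π^3 + 162/π;  ∫_0^3 -π*x*cos(π*x/3)/3 dx = 6/π.
Sum: 0 + -648/π^3 + 162/π + 6/π = -648/π^3 + 168/π.
So LHS = -648/π^3 + 168/π.
∫_0^3 v(x) φ(x) dx = ∫_0^3 (-6*x^2*sin(π*x/3) - sin(π*x/3)) dx. Term by term:
  ∫_0^3 -sin(π*x/3) dx = -6/π;  ∫_0^3 -6*x^2*sin(π*x/3) dx = -162/π + 648/π^3.
Sum: -6/π + -162/π + 648/π^3 = -168/π + 648/π^3.
So RHS = -∫_0^3 v(x) φ(x) dx = -648/π^3 + 168/π.
LHS = RHS, so the identity holds for this test φ.
Moreover u is smooth here and v(x) = u'(x) = -6*x**2 - 1 pointwise, so the identity holds for every test function. Hence v is the weak derivative of u.


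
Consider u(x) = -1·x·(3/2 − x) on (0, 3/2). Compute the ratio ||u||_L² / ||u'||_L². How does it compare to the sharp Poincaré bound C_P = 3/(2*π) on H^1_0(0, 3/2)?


||u||_L² / ||u'||_L² = 3*sqrt(10)/20 < C_P = 3/(2*π).

u(x) = -1·x·(3/2 − x), so u'(x) = 2*x - 3/2.
u(x) = -1·x·(3/2 − x) vanishes at x = 0 and x = 3/2, so u ∈ H^1_0(0, 3/2). Differentiate via the product rule and integrate the resulting polynomials term by term.
  ∫_0^3/2 u² dx = ∫_0^3/2 (x^4 - 3*x^3 + 9*x^2/4) dx. Term by term:
    ∫_0^3/2 x^4 dx = 243/160;  ∫_0^3/2 -3*x^3 dx = -243/64;  ∫_0^3/2 9*x^2/4 dx = 81/32.
  Sum: 243/160 − 243/64 + 81/32 = 81/320.
  ∫_0^3/2 (u')² dx = ∫_0^3/2 (4*x^2 - 6*x + 9/4) dx. Term by term:
    ∫_0^3/2 4*x^2 dx = 9/2;  ∫_0^3/2 -6*x dx = -27/4;  ∫_0^3/2 9/4 dx = 27/8.
  Sum: 9/2 − 27/4 + 27/8 = 9/8.
∫_0^3/2 u² dx = 81/320, so ||u||_L² = 9*sqrt(5)/40.
∫_0^3/2 (u')² dx = 9/8, so ||u'||_L² = 3*sqrt(2)/4.
Ratio ||u||_L² / ||u'||_L² = 3*sqrt(10)/20.
Sharp Poincaré constant on H^1_0(0, 3/2) is C_P = L/π = 3/(2*π), achieved by sin(2*π/3·x).
A polynomial bump cannot attain the sharp Poincaré constant (only the first sine eigenfunction does), so the ratio is strictly less than C_P, consistent with ||u||_L² ≤ C_P ||u'||_L².


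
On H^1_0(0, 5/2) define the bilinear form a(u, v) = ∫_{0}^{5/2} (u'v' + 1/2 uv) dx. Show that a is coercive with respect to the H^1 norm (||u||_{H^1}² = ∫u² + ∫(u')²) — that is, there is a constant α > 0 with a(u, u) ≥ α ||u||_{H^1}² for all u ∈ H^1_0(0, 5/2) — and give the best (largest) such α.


α = (25 + 8*π^2)/(2*(25 + 4*π^2))

Coercivity of a(·,·) on H^1_0(0, 5/2) means a(u, u) ≥ α ||u||_{H^1}² for every u ∈ H^1_0.
The interval has length L = 5/2, and Poincaré/coercivity depend only on L. Here a(u, u) = ∫(u')² + (1/2)·∫u².
Here 0 < c = 1/2 < 1. The condition a(u,u) ≥ α||u||_{H^1}² reads (1−α)∫(u')² ≥ (α−c)∫u². Any admissible α is ≤ 1 (rapidly oscillating u have ∫u²/∫(u')² → 0), and α = 1 would force 0 ≥ (1−c)∫u², impossible since c < 1; so 1−α > 0. By the sharp Poincaré inequality on H^1_0 of an interval of length L, ∫(u')² ≥ (π/L)²∫u² with equality for the first sine mode sin(π(x−x₀)/L) (x₀ the left endpoint), so the inequality holds for all u iff (1−α)(π/L)² ≥ α − c, i.e. α ≤ ((π/L)² + c)/((π/L)² + 1) = (1 + c(L/π)²)/(1 + (L/π)²). With (π/L)² = 4*π^2/25 and c = 1/2, the largest admissible constant is α = ((π/L)² + c)/((π/L)² + 1).
Simplifying, α = (25 + 8*π^2)/(2*(25 + 4*π^2)).


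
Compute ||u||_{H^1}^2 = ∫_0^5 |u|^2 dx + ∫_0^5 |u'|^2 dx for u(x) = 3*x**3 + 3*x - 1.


||u||_{H^1}^2 = 2295775/14

The H^1 norm (squared) on an interval (0, L) is
  ||u||_{H^1}^2 = ∫_0^L u(x)^2 dx + ∫_0^L u'(x)^2 dx.
Compute u'(x) = 9*x**2 + 3.
Then u(x)^2 = 9*x**6 + 18*x**4 - 6*x**3 + 9*x**2 - 6*x + 1 and u'(x)^2 = 81*x**4 + 54*x**2 + 9.
Integrate each monomial from 0 to 5 using ∫_0^5 c·x^n dx = c·5^(n+1)/(n+1):
  ∫_0^5 u(x)^2 dx = ∫_0^5 (9*x^6 + 18*x^4 - 6*x^3 + 9*x^2 - 6*x + 1) dx. Term by term:
    ∫_0^5 9*x^6 dx = 703125/7;  ∫_0^5 18*x^4 dx = 11250;  ∫_0^5 -6*x^3 dx = -1875/2;
    ∫_0^5 9*x^2 dx = 375;  ∫_0^5 -6*x dx = -75;  ∫_0^5 1 dx = 5.
  Sum: 703125/7 + 11250 − 1875/2 + 375 − 75 + 5 = 1554895/14.
  ∫_0^5 u'(x)^2 dx = ∫_0^5 (81*x^4 + 54*x^2 + 9) dx. Term by term:
    ∫_0^5 81*x^4 dx = 50625;  ∫_0^5 54*x^2 dx = 2250;  ∫_0^5 9 dx = 45.
  Sum: 50625 + 2250 + 45 = 52920.
Adding: ||u||_{H^1}^2 = 1554895/14 + 52920 = 2295775/14.
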